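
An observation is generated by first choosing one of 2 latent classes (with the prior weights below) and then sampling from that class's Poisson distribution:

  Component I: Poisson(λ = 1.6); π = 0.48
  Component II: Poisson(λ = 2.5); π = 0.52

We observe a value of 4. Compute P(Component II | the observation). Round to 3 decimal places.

0.724

By Bayes' theorem, P(k | x) = π_k f_k(x) / Σ_j π_j f_j(x).
Component likelihoods at x = 4:
  f_I = e^(−1.6)·1.6^4/4! = 0.0551312
  f_II = e^(−2.5)·2.5^4/4! = 0.133602
Weight by the priors:
  π_I·f_I = 0.48 × 0.0551312 = 0.026463
  π_II·f_II = 0.52 × 0.133602 = 0.069473
Evidence: 0.026463 + 0.069473 = 0.095936
P(Component II | the observation) ≈ 0.724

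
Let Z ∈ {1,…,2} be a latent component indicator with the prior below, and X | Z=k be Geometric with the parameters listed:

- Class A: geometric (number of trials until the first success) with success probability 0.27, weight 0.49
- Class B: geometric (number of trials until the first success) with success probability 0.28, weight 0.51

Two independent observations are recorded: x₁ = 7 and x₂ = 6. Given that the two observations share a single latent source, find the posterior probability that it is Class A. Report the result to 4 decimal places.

The responsibility of component k is w_k f_k(x) divided by Σ_j w_j f_j(x).
Since both observations come from the same component, the likelihood for component k is f_k(x₁)·f_k(x₂).
  p_A = [0.0408602] × [0.0559729] = 0.00228707
  p_B = [0.0390079] × [0.0541777] = 0.00211336
Weight by the priors:
  w_A·p_A = 0.49 × 0.00228707 = 0.00112066
  w_B·p_B = 0.51 × 0.00211336 = 0.00107781
Normaliser: 0.00112066 + 0.00107781 = 0.00219848
P(Class A | x₁,x₂) = 0.00112066 / 0.00219848 ≈ 0.5097

0.5097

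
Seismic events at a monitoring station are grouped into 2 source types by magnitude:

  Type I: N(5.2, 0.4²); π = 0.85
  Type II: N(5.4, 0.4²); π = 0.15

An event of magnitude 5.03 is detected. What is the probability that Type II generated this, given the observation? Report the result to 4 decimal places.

0.1118

P(component k | x) = π_k·f_k(x) / marginal(x), where marginal(x) = Σ_j π_j·f_j(x).
Component likelihoods at x = 5.03:
  L_I = (1/(0.4·√(2π)))·exp(−(5.03−5.2)²/(2·0.4²)) = 0.997356·exp(-0.09031) = 0.91123
  L_II = (1/(0.4·√(2π)))·exp(−(5.03−5.4)²/(2·0.4²)) = 0.997356·exp(-0.42781) = 0.65021
Unnormalised posteriors:
  π_I·L_I = 0.85 × 0.91123 = 0.774545
  π_II·L_II = 0.15 × 0.65021 = 0.0975315
Sum: 0.774545 + 0.0975315 = 0.872077
P(Type II | 5.03) = 0.0975315 / 0.872077 ≈ 0.1118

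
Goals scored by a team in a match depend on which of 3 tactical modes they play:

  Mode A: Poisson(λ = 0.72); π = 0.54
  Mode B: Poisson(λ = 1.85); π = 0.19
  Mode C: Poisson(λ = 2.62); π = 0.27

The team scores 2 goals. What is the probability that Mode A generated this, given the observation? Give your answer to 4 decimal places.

Apply Bayes' rule: the posterior for each component is proportional to its prior times its likelihood at x.
Component likelihoods at x = 2 goals:
  L_A = e^(−0.72)·0.72^2/2! = 0.126166
  L_B = e^(−1.85)·1.85^2/2! = 0.269072
  L_C = e^(−2.62)·2.62^2/2! = 0.249874
Weight by the priors:
  π_A·L_A = 0.54 × 0.126166 = 0.0681297
  π_B·L_B = 0.19 × 0.269072 = 0.0511237
  π_C·L_C = 0.27 × 0.249874 = 0.067466
Denominator: 0.0681297 + 0.0511237 + 0.067466 = 0.186719
Responsibility of Mode A: 0.0681297 / 0.186719 ≈ 0.3649

0.3649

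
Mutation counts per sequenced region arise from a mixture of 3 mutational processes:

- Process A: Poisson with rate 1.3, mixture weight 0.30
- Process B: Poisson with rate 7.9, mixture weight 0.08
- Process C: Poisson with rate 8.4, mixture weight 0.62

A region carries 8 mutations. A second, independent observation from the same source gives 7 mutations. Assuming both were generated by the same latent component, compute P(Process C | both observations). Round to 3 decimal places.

0.877

The responsibility of component k is P(Z=k) f_k(x) divided by Σ_j P(Z=j) f_j(x).
Since both observations come from the same component, the likelihood for component k is f_k(x₁)·f_k(x₂).
  L_A = [e^(−1.3)·1.3^8/8! = 5.5137e-05] × [0.000339305] = 1.87083e-08
  L_B = [e^(−7.9)·7.9^8/8! = 0.139499] × [0.141264] = 0.0197062
  L_C = [e^(−8.4)·8.4^8/8! = 0.138242] × [0.131659] = 0.0182008
Multiply by the mixture weights:
  P(Z=A)·L_A = 0.30 × 1.87083e-08 = 5.61248e-09
  P(Z=B)·L_B = 0.08 × 0.0197062 = 0.00157649
  P(Z=C)·L_C = 0.62 × 0.0182008 = 0.0112845
Normaliser: 5.61248e-09 + 0.00157649 + 0.0112845 = 0.012861
So the posterior for Process C is 0.0112845 / 0.012861 ≈ 0.877.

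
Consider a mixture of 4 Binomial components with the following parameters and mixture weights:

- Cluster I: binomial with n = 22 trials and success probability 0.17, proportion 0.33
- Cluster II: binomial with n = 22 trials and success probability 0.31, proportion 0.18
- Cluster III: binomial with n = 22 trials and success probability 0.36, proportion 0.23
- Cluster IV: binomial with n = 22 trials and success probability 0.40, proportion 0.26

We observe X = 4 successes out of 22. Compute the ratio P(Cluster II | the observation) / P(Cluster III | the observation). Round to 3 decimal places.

1.667

Posterior odds = (π_i f_i(x)) / (π_j f_j(x)); the normalising sum cancels.
Binomial probabilities:
  f_I = C(22,4)·0.17^4·0.83^18 = 7315·0.00083521·0.0349467 = 0.213509
  f_II = C(22,4)·0.31^4·0.69^18 = 7315·0.00923521·0.00125685 = 0.0849072
  f_III = C(22,4)·0.36^4·0.64^18 = 7315·0.0167962·0.000324519 = 0.0398716
  f_IV = C(22,4)·0.40^4·0.60^18 = 7315·0.0256·0.00010156 = 0.0190185
Posterior odds = (π_II·f_II) / (π_III·f_III) = (0.18·0.0849072) / (0.23·0.0398716) = 0.0152833 / 0.00917047 ≈ 1.667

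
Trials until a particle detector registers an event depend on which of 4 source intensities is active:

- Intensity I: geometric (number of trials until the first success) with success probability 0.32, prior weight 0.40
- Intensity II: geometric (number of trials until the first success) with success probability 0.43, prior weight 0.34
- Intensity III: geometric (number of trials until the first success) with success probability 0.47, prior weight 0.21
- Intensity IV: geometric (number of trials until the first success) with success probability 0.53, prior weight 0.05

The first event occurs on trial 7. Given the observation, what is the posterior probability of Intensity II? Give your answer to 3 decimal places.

0.249

By Bayes' theorem, P(k | x) = π_k f_k(x) / Σ_j π_j f_j(x).
Component likelihoods at x = 7:
  f_I = 0.0316376
  f_II = 0.0147475
  f_III = 0.0104172
  f_IV = 0.00571298
Prior × likelihood for each component:
  π_I·f_I = 0.40 × 0.0316376 = 0.012655
  π_II·f_II = 0.34 × 0.0147475 = 0.00501414
  π_III·f_III = 0.21 × 0.0104172 = 0.00218762
  π_IV·f_IV = 0.05 × 0.00571298 = 0.000285649
Sum: 0.012655 + 0.00501414 + 0.00218762 + 0.000285649 = 0.0201425
Responsibility of Intensity II: 0.00501414 / 0.0201425 ≈ 0.249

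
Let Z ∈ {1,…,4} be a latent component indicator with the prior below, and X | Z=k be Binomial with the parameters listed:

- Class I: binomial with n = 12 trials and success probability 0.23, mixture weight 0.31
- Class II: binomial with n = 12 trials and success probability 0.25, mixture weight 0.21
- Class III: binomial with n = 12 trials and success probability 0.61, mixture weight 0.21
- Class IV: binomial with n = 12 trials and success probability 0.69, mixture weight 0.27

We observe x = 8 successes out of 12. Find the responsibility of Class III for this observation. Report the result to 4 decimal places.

0.4174

The responsibility of component k is w_k f_k(x) divided by Σ_j w_j f_j(x).
Binomial probabilities:
  f_I = 0.00136267
  f_II = 0.00238985
  f_III = 0.219534
  f_IV = 0.234879
Weight by the priors:
  w_I·f_I = 0.31 × 0.00136267 = 0.000422428
  w_II·f_II = 0.21 × 0.00238985 = 0.000501868
  w_III·f_III = 0.21 × 0.219534 = 0.0461022
  w_IV·f_IV = 0.27 × 0.234879 = 0.0634174
Sum: 0.000422428 + 0.000501868 + 0.0461022 + 0.0634174 = 0.110444
Responsibility of Class III: 0.0461022 / 0.110444 ≈ 0.4174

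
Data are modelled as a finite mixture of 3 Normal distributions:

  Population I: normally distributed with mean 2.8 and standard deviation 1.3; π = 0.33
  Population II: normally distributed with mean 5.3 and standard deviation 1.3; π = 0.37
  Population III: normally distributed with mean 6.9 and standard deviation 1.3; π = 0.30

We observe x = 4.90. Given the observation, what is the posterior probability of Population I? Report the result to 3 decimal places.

Apply Bayes' rule: the posterior for each component is proportional to its prior times its likelihood at x.
Normal densities:
  p_I = 0.0832392
  p_II = 0.29269
  p_III = 0.0939742
Prior × likelihood for each component:
  π_I·p_I = 0.33 × 0.0832392 = 0.0274689
  π_II·p_II = 0.37 × 0.29269 = 0.108295
  π_III·p_III = 0.30 × 0.0939742 = 0.0281923
Denominator: 0.0274689 + 0.108295 + 0.0281923 = 0.163957
So the posterior for Population I is 0.0274689 / 0.163957 ≈ 0.168.

0.168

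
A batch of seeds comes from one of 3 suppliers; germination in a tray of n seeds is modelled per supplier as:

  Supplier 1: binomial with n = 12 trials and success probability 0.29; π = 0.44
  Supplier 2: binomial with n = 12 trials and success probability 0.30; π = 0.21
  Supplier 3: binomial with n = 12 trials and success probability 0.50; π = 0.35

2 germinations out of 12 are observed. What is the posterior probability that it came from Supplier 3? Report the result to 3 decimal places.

The responsibility of component k is w_k f_k(x) divided by Σ_j w_j f_j(x).
Component likelihoods at x = 2 germinations out of 12:
  p_1 = C(12,2)·0.29^2·0.71^10 = 66·0.0841·0.0325524 = 0.180686
  p_2 = C(12,2)·0.30^2·0.70^10 = 66·0.09·0.0282475 = 0.16779
  p_3 = C(12,2)·0.50^2·0.50^10 = 66·0.25·0.000976562 = 0.0161133
Prior × likelihood for each component:
  w_1·p_1 = 0.44 × 0.180686 = 0.0795016
  w_2·p_2 = 0.21 × 0.16779 = 0.035236
  w_3·p_3 = 0.35 × 0.0161133 = 0.00563965
Evidence: 0.0795016 + 0.035236 + 0.00563965 = 0.120377
So the posterior for Supplier 3 is 0.00563965 / 0.120377 ≈ 0.047.

0.047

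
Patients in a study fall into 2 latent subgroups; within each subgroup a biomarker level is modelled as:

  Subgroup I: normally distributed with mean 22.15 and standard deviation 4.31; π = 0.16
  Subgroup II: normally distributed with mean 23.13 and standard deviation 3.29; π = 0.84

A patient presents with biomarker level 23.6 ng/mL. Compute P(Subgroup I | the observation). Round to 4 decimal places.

Posterior ∝ prior × likelihood, so P(k | x) ∝ P(Z=k) f_k(x); normalise over all components.
Component likelihoods at x = 23.6 ng/mL:
  f_I = 0.0874693
  f_II = 0.120028
Multiply by the mixture weights:
  P(Z=I)·f_I = 0.16 × 0.0874693 = 0.0139951
  P(Z=II)·f_II = 0.84 × 0.120028 = 0.100824
Marginal: 0.0139951 + 0.100824 = 0.114819
P(Subgroup I | data) = 0.0139951 / 0.114819 ≈ 0.1219

0.1219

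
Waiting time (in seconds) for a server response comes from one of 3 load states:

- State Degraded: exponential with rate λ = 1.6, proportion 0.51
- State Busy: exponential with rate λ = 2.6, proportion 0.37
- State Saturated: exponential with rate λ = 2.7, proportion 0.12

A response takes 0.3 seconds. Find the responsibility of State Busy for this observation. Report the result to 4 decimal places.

Apply Bayes' rule: the posterior for each component is proportional to its prior times its likelihood at x.
Component likelihoods at x = 0.3 seconds:
  p_Degraded = 1.6·e^(−1.6·0.3) = 1.6·e^(−0.4800) = 0.990053
  p_Busy = 2.6·e^(−2.6·0.3) = 2.6·e^(−0.7800) = 1.19186
  p_Saturated = 2.7·e^(−2.7·0.3) = 2.7·e^(−0.8100) = 1.20112
Multiply by the mixture weights:
  w_Degraded·p_Degraded = 0.51 × 0.990053 = 0.504927
  w_Busy·p_Busy = 0.37 × 1.19186 = 0.440987
  w_Saturated·p_Saturated = 0.12 × 1.20112 = 0.144134
Evidence: 0.504927 + 0.440987 + 0.144134 = 1.09005
P(State Busy | the observation) = 0.440987 / 1.09005 ≈ 0.4046

0.4046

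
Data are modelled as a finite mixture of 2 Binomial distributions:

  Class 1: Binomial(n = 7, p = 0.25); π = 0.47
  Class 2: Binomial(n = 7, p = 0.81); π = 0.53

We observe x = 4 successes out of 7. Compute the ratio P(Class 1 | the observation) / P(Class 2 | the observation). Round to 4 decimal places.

The posterior odds equal the prior odds times the likelihood ratio: (π_i/π_j)·(f_i(x)/f_j(x)).
Evaluate each component's likelihood at the observed value:
  p_1 = C(7,4)·0.25^4·0.75^3 = 35·0.00390625·0.421875 = 0.0576782
  p_2 = C(7,4)·0.81^4·0.19^3 = 35·0.430467·0.006859 = 0.10334
Posterior odds = (π_1·p_1) / (π_2·p_2) = (0.47·0.0576782) / (0.53·0.10334) = 0.0271088 / 0.0547703 ≈ 0.4950

0.4950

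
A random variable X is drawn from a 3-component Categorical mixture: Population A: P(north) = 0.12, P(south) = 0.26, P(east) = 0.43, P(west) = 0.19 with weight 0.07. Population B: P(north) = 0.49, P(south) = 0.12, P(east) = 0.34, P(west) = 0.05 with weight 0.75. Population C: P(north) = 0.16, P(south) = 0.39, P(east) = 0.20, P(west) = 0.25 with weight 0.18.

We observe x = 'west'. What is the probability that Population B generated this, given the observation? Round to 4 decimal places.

Apply Bayes' rule: the posterior for each component is proportional to its prior times its likelihood at x.
Categorical probabilities:
  f_A = P(west | comp) = 0.19
  f_B = P(west | comp) = 0.05
  f_C = P(west | comp) = 0.25
Multiply by the mixture weights:
  P(Z=A)·f_A = 0.07 × 0.19 = 0.0133
  P(Z=B)·f_B = 0.75 × 0.05 = 0.0375
  P(Z=C)·f_C = 0.18 × 0.25 = 0.045
Denominator: 0.0133 + 0.0375 + 0.045 = 0.0958
So the posterior for Population B is 0.0375 / 0.0958 ≈ 0.3914.

0.3914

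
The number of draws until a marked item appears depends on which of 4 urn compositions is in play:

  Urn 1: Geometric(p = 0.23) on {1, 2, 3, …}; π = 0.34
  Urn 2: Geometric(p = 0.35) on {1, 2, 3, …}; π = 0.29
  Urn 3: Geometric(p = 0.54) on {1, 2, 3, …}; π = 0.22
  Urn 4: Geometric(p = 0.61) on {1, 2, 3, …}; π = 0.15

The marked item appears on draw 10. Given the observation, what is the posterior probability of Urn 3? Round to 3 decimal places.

0.011

P(component k | x) = π_k·f_k(x) / marginal(x), where marginal(x) = Σ_j π_j·f_j(x).
Component likelihoods at x = 10:
  f_1 = 0.0218849
  f_2 = 0.00724917
  f_3 = 0.000497983
  f_4 = 0.000127324
Prior × likelihood for each component:
  π_1·f_1 = 0.34 × 0.0218849 = 0.00744086
  π_2·f_2 = 0.29 × 0.00724917 = 0.00210226
  π_3·f_3 = 0.22 × 0.000497983 = 0.000109556
  π_4·f_4 = 0.15 × 0.000127324 = 1.90986e-05
Evidence: 0.00744086 + 0.00210226 + 0.000109556 + 1.90986e-05 = 0.00967178
P(Urn 3 | data) ≈ 0.011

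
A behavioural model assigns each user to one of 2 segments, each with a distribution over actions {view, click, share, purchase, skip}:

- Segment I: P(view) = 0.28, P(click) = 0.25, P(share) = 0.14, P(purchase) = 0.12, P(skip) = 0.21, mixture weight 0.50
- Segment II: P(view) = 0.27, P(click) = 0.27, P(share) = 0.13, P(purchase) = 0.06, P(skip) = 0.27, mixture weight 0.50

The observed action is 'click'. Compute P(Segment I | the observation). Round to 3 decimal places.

0.481

The responsibility of component k is π_k f_k(x) divided by Σ_j π_j f_j(x).
Evaluate each component's likelihood at the observed value:
  f_I = P(click | comp) = 0.25
  f_II = P(click | comp) = 0.27
Unnormalised posteriors:
  π_I·f_I = 0.50 × 0.25 = 0.125
  π_II·f_II = 0.50 × 0.27 = 0.135
Evidence: 0.125 + 0.135 = 0.26
P(Segment I | x) = 0.125 / 0.26 ≈ 0.481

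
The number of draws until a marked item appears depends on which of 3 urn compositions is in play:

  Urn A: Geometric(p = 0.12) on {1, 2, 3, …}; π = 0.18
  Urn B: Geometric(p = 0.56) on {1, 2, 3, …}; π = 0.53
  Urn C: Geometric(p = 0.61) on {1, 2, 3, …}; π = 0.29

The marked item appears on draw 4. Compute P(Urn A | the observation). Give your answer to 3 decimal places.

0.292

P(component k | x) = π_k·f_k(x) / marginal(x), where marginal(x) = Σ_j π_j·f_j(x).
Component likelihoods at x = 4:
  f_A = 0.12·(1−0.12)^3 = 0.12·0.681472 = 0.0817766
  f_B = 0.56·(1−0.56)^3 = 0.56·0.085184 = 0.047703
  f_C = 0.61·(1−0.61)^3 = 0.61·0.059319 = 0.0361846
Multiply by the mixture weights:
  π_A·f_A = 0.18 × 0.0817766 = 0.0147198
  π_B·f_B = 0.53 × 0.047703 = 0.0252826
  π_C·f_C = 0.29 × 0.0361846 = 0.0104935
Denominator: 0.0147198 + 0.0252826 + 0.0104935 = 0.0504959
P(Urn A | 4) ≈ 0.292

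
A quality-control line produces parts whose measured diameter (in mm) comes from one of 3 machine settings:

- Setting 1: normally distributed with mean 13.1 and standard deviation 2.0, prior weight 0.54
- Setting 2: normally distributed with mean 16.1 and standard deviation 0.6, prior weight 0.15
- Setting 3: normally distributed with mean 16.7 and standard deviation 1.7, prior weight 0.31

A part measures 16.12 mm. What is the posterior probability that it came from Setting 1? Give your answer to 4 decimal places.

0.1699

By Bayes' theorem, P(k | x) = P(Z=k) f_k(x) / Σ_j P(Z=j) f_j(x).
Component likelihoods at x = 16.12 mm:
  L_1 = (1/(2.0·√(2π)))·exp(−(16.12−13.1)²/(2·2.0²)) = 0.199471·exp(-1.14005) = 0.0637915
  L_2 = (1/(0.6·√(2π)))·exp(−(16.12−16.1)²/(2·0.6²)) = 0.664904·exp(-0.00056) = 0.664535
  L_3 = (1/(1.7·√(2π)))·exp(−(16.12−16.7)²/(2·1.7²)) = 0.234672·exp(-0.05820) = 0.221404
Unnormalised posteriors:
  P(Z=1)·L_1 = 0.54 × 0.0637915 = 0.0344474
  P(Z=2)·L_2 = 0.15 × 0.664535 = 0.0996802
  P(Z=3)·L_3 = 0.31 × 0.221404 = 0.0686352
Denominator: 0.0344474 + 0.0996802 + 0.0686352 = 0.202763
So the posterior for Setting 1 is 0.0344474 / 0.202763 ≈ 0.1699.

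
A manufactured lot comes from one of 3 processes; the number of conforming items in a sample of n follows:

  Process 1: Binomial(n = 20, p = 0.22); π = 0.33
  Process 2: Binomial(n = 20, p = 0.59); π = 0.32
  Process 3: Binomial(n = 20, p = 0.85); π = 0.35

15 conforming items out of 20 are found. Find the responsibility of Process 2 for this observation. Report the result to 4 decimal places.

By Bayes' theorem, P(k | x) = w_k f_k(x) / Σ_j w_j f_j(x).
Evaluate each component's likelihood at the observed value:
  f_1 = 6.12713e-07
  f_2 = 0.0656362
  f_3 = 0.102845
Multiply by the mixture weights:
  w_1·f_1 = 0.33 × 6.12713e-07 = 2.02195e-07
  w_2·f_2 = 0.32 × 0.0656362 = 0.0210036
  w_3·f_3 = 0.35 × 0.102845 = 0.0359958
Denominator: 2.02195e-07 + 0.0210036 + 0.0359958 = 0.0569996
Responsibility of Process 2: 0.0210036 / 0.0569996 ≈ 0.3685

0.3685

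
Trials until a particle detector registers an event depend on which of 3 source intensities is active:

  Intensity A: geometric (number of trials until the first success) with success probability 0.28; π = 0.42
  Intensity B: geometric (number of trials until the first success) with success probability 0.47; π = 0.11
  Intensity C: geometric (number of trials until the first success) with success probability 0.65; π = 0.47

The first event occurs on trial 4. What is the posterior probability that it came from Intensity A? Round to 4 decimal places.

Posterior ∝ prior × likelihood, so P(k | x) ∝ P(Z=k) f_k(x); normalise over all components.
Geometric probabilities:
  f_A = 0.104509
  f_B = 0.0699722
  f_C = 0.0278687
Multiply by the mixture weights:
  P(Z=A)·f_A = 0.42 × 0.104509 = 0.043894
  P(Z=B)·f_B = 0.11 × 0.0699722 = 0.00769694
  P(Z=C)·f_C = 0.47 × 0.0278687 = 0.0130983
Normaliser: 0.043894 + 0.00769694 + 0.0130983 = 0.0646892
Responsibility of Intensity A: 0.043894 / 0.0646892 ≈ 0.6785

0.6785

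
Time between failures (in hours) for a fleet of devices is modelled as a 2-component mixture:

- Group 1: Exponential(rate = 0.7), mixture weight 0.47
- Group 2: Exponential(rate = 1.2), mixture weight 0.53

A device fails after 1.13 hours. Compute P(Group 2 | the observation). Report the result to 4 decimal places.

0.5235

Apply Bayes' rule: the posterior for each component is proportional to its prior times its likelihood at x.
Evaluate each component's likelihood at the observed value:
  p_1 = 0.7·e^(−0.7·1.13) = 0.7·e^(−0.7910) = 0.317374
  p_2 = 1.2·e^(−1.2·1.13) = 1.2·e^(−1.3560) = 0.309227
Prior × likelihood for each component:
  w_1·p_1 = 0.47 × 0.317374 = 0.149166
  w_2·p_2 = 0.53 × 0.309227 = 0.163891
Denominator: 0.149166 + 0.163891 = 0.313056
So the posterior for Group 2 is 0.163891 / 0.313056 ≈ 0.5235.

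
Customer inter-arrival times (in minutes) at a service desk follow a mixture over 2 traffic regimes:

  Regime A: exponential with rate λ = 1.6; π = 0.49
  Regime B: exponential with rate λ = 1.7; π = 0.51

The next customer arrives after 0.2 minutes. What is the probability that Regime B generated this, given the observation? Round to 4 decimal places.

0.5201

P(component k | x) = P(Z=k)·f_k(x) / marginal(x), where marginal(x) = Σ_j P(Z=j)·f_j(x).
Component likelihoods at x = 0.2 minutes:
  f_A = 1.6·e^(−1.6·0.2) = 1.6·e^(−0.3200) = 1.16184
  f_B = 1.7·e^(−1.7·0.2) = 1.7·e^(−0.3400) = 1.21001
Prior × likelihood for each component:
  P(Z=A)·f_A = 0.49 × 1.16184 = 0.569301
  P(Z=B)·f_B = 0.51 × 1.21001 = 0.617105
Marginal: 0.569301 + 0.617105 = 1.18641
P(Regime B | data) = 0.617105 / 1.18641 ≈ 0.5201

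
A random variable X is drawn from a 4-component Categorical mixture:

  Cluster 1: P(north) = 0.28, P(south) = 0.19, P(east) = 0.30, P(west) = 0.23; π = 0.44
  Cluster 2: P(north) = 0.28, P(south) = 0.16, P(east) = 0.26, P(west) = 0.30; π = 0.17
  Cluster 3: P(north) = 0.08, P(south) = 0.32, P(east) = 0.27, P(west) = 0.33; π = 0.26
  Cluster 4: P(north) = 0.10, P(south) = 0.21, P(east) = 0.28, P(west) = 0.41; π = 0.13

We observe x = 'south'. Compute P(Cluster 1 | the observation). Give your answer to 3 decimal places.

0.378

Apply Bayes' rule: the posterior for each component is proportional to its prior times its likelihood at x.
Component likelihoods at x = 'south':
  L_1 = P(south | comp) = 0.19
  L_2 = P(south | comp) = 0.16
  L_3 = P(south | comp) = 0.32
  L_4 = P(south | comp) = 0.21
Weight by the priors:
  π_1·L_1 = 0.44 × 0.19 = 0.0836
  π_2·L_2 = 0.17 × 0.16 = 0.0272
  π_3·L_3 = 0.26 × 0.32 = 0.0832
  π_4·L_4 = 0.13 × 0.21 = 0.0273
Normaliser: 0.0836 + 0.0272 + 0.0832 + 0.0273 = 0.2213
P(Cluster 1 | x) = 0.0836 / 0.2213 ≈ 0.378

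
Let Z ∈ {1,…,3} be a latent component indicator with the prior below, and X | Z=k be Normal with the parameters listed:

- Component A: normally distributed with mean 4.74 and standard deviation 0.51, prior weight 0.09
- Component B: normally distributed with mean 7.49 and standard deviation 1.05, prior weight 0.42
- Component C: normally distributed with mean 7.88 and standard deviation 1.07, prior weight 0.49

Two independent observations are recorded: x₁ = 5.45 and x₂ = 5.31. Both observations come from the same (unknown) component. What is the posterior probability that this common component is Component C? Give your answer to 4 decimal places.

Posterior ∝ prior × likelihood, so P(k | x) ∝ P(Z=k) f_k(x); normalise over all components.
Since both observations come from the same component, the likelihood for component k is f_k(x₁)·f_k(x₂).
  L_A = [0.296816] × [0.418884] = 0.124331
  L_B = [0.0575515] × [0.0440244] = 0.00253367
  L_C = [0.0282862] × [0.0208358] = 0.000589364
Weight by the priors:
  P(Z=A)·L_A = 0.09 × 0.124331 = 0.0111898
  P(Z=B)·L_B = 0.42 × 0.00253367 = 0.00106414
  P(Z=C)·L_C = 0.49 × 0.000589364 = 0.000288788
Evidence: 0.0111898 + 0.00106414 + 0.000288788 = 0.0125427
P(Component C | x₁,x₂) = 0.000288788 / 0.0125427 ≈ 0.0230

0.0230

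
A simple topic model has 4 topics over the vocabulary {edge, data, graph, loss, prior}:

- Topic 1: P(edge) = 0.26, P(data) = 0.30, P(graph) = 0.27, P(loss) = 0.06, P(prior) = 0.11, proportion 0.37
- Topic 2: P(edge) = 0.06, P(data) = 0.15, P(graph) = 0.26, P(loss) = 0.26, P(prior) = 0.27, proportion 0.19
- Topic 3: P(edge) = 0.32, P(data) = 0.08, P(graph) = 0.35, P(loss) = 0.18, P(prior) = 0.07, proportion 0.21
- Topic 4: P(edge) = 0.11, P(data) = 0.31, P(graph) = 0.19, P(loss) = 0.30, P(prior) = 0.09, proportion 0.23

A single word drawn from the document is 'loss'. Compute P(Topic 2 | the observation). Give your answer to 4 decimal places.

Posterior ∝ prior × likelihood, so P(k | x) ∝ π_k f_k(x); normalise over all components.
Component likelihoods at x = 'loss':
  L_1 = 0.06
  L_2 = 0.26
  L_3 = 0.18
  L_4 = 0.3
Multiply by the mixture weights:
  π_1·L_1 = 0.37 × 0.06 = 0.0222
  π_2·L_2 = 0.19 × 0.26 = 0.0494
  π_3·L_3 = 0.21 × 0.18 = 0.0378
  π_4·L_4 = 0.23 × 0.3 = 0.069
Denominator: 0.0222 + 0.0494 + 0.0378 + 0.069 = 0.1784
P(Topic 2 | x) ≈ 0.2769

0.2769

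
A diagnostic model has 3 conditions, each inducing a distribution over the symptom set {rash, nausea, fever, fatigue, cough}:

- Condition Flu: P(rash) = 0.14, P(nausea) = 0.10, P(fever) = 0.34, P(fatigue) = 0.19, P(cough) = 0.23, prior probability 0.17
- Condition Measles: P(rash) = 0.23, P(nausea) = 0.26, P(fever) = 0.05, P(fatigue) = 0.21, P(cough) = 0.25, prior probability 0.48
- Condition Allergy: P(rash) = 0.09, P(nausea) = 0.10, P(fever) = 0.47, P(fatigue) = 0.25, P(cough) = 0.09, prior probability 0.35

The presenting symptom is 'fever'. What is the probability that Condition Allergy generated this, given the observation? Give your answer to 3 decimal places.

0.668

P(component k | x) = π_k·f_k(x) / marginal(x), where marginal(x) = Σ_j π_j·f_j(x).
Evaluate each component's likelihood at the observed value:
  f_Flu = P(fever | comp) = 0.34
  f_Measles = P(fever | comp) = 0.05
  f_Allergy = P(fever | comp) = 0.47
Multiply by the mixture weights:
  π_Flu·f_Flu = 0.17 × 0.34 = 0.0578
  π_Measles·f_Measles = 0.48 × 0.05 = 0.024
  π_Allergy·f_Allergy = 0.35 × 0.47 = 0.1645
Sum: 0.0578 + 0.024 + 0.1645 = 0.2463
So the posterior for Condition Allergy is 0.1645 / 0.2463 ≈ 0.668.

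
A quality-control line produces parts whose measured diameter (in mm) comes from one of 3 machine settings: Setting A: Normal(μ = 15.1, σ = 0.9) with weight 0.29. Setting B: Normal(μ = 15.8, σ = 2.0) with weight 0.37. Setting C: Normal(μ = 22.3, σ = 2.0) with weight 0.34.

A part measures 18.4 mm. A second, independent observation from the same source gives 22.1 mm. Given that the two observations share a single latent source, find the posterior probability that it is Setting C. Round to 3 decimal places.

0.978

P(component k | x) = π_k·f_k(x) / marginal(x), where marginal(x) = Σ_j π_j·f_j(x).
Since both observations come from the same component, the likelihood for component k is f_k(x₁)·f_k(x₂).
  f_A = [0.000533634] × [3.24041e-14] = 1.72919e-17
  f_B = [0.0856843] × [0.00139713] = 0.000119712
  f_C = [0.0297974] × [0.198476] = 0.00591407
Weight by the priors:
  π_A·f_A = 0.29 × 1.72919e-17 = 5.01466e-18
  π_B·f_B = 0.37 × 0.000119712 = 4.42935e-05
  π_C·f_C = 0.34 × 0.00591407 = 0.00201078
Marginal: 5.01466e-18 + 4.42935e-05 + 0.00201078 = 0.00205508
Responsibility of Setting C: 0.00201078 / 0.00205508 ≈ 0.978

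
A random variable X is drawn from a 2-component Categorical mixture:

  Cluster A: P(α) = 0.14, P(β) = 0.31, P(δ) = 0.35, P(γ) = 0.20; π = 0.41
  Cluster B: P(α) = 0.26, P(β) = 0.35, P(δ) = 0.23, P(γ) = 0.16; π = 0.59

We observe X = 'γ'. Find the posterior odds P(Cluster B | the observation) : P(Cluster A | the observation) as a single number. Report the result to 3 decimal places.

Posterior odds = (π_i f_i(x)) / (π_j f_j(x)); the normalising sum cancels.
Evaluate each component's likelihood at the observed value:
  f_A = P(γ | comp) = 0.20
  f_B = P(γ | comp) = 0.16
Odds = (0.59/0.41) × (0.16/0.2) = 1.43902 × 0.8 ≈ 1.151

1.151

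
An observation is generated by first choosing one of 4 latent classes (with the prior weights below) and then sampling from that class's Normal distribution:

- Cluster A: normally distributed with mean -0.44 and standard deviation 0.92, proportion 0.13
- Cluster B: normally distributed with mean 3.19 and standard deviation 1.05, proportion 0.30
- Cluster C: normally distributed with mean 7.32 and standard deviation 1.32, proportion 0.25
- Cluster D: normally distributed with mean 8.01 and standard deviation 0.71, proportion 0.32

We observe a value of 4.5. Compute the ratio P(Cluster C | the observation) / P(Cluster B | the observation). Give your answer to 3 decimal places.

0.147

Only the two components matter; the odds are (π_i f_i(x)) / (π_j f_j(x)).
Component likelihoods at x = 4.5:
  f_A = 2.37839e-07
  f_B = 0.174469
  f_C = 0.0308507
  f_D = 2.77088e-06
0.00771268 / 0.0523408 ≈ 0.147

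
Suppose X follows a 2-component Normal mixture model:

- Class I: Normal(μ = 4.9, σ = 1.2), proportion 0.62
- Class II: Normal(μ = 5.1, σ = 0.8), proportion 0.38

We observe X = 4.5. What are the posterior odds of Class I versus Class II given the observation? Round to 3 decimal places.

Posterior odds = (π_i f_i(x)) / (π_j f_j(x)); the normalising sum cancels.
Evaluate each component's likelihood at the observed value:
  f_I = (1/(1.2·√(2π)))·exp(−(4.5−4.9)²/(2·1.2²)) = 0.332452·exp(-0.05556) = 0.314486
  f_II = (1/(0.8·√(2π)))·exp(−(4.5−5.1)²/(2·0.8²)) = 0.498678·exp(-0.28125) = 0.376422
Odds = (0.62/0.38) × (0.314486/0.376422) = 1.63158 × 0.835462 ≈ 1.363

1.363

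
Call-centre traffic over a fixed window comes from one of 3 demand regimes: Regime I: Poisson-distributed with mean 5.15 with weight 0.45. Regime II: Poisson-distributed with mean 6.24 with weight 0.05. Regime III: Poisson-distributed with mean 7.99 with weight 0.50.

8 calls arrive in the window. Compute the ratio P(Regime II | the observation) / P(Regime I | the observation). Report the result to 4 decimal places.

Since P(k|x) ∝ π_k f_k(x), the posterior odds are π_i f_i(x) / (π_j f_j(x)).
Poisson probabilities:
  p_I = 0.0711739
  p_II = 0.111163
  p_III = 0.139586
Posterior odds = (π_II·p_II) / (π_I·p_I) = (0.05·0.111163) / (0.45·0.0711739) = 0.00555813 / 0.0320283 ≈ 0.1735

0.1735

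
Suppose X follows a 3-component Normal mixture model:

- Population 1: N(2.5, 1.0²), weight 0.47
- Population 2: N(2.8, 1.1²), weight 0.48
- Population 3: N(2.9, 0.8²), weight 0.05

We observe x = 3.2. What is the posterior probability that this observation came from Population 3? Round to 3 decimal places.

P(component k | x) = P(Z=k)·f_k(x) / marginal(x), where marginal(x) = Σ_j P(Z=j)·f_j(x).
Component likelihoods at x = 3.2:
  L_1 = (1/(1.0·√(2π)))·exp(−(3.2−2.5)²/(2·1.0²)) = 0.398942·exp(-0.24500) = 0.312254
  L_2 = (1/(1.1·√(2π)))·exp(−(3.2−2.8)²/(2·1.1²)) = 0.362675·exp(-0.06612) = 0.339472
  L_3 = (1/(0.8·√(2π)))·exp(−(3.2−2.9)²/(2·0.8²)) = 0.498678·exp(-0.07031) = 0.464819
Prior × likelihood for each component:
  P(Z=1)·L_1 = 0.47 × 0.312254 = 0.146759
  P(Z=2)·L_2 = 0.48 × 0.339472 = 0.162946
  P(Z=3)·L_3 = 0.05 × 0.464819 = 0.0232409
Denominator: 0.146759 + 0.162946 + 0.0232409 = 0.332947
P(Population 3 | 3.2) ≈ 0.070

0.070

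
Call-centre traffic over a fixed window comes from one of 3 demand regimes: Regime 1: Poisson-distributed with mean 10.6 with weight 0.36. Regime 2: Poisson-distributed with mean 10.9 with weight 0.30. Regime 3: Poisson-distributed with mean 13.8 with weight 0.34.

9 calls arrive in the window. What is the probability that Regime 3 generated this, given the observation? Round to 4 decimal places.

Posterior ∝ prior × likelihood, so P(k | x) ∝ π_k f_k(x); normalise over all components.
Evaluate each component's likelihood at the observed value:
  p_1 = e^(−10.6)·10.6^9/9! = 0.116003
  p_2 = e^(−10.9)·10.9^9/9! = 0.110475
  p_3 = e^(−13.8)·13.8^9/9! = 0.0508025
Unnormalised posteriors:
  π_1·p_1 = 0.36 × 0.116003 = 0.041761
  π_2·p_2 = 0.30 × 0.110475 = 0.0331426
  π_3·p_3 = 0.34 × 0.0508025 = 0.0172728
Denominator: 0.041761 + 0.0331426 + 0.0172728 = 0.0921764
P(Regime 3 | 9 calls) = 0.0172728 / 0.0921764 ≈ 0.1874

0.1874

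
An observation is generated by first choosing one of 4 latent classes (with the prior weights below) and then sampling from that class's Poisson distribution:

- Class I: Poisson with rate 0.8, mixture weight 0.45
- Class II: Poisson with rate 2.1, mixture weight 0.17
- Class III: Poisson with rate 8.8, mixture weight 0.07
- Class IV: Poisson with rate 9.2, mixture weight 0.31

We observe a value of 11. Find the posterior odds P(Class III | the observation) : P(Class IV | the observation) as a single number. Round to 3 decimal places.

0.207

Only the two components matter; the odds are (w_i f_i(x)) / (w_j f_j(x)).
Component likelihoods at x = 11:
  f_I = e^(−0.8)·0.8^11/11! = 9.66938e-10
  f_II = e^(−2.1)·2.1^11/11! = 1.07458e-05
  f_III = e^(−8.8)·8.8^11/11! = 0.092547
  f_IV = e^(−9.2)·9.2^11/11! = 0.101158
Odds = (0.07/0.31) × (0.092547/0.101158) = 0.225806 × 0.914874 ≈ 0.207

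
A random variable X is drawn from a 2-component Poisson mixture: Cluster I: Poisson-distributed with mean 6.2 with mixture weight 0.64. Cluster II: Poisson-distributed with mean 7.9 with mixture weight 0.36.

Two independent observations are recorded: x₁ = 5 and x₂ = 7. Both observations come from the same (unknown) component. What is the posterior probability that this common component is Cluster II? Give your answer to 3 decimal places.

Posterior ∝ prior × likelihood, so P(k | x) ∝ π_k f_k(x); normalise over all components.
Since both observations come from the same component, the likelihood for component k is f_k(x₁)·f_k(x₂).
  L_I = [e^(−6.2)·6.2^5/5! = 0.154936] × [0.141803] = 0.0219703
  L_II = [e^(−7.9)·7.9^5/5! = 0.0950666] × [0.141264] = 0.0134295
Multiply by the mixture weights:
  π_I·L_I = 0.64 × 0.0219703 = 0.014061
  π_II·L_II = 0.36 × 0.0134295 = 0.00483463
Marginal: 0.014061 + 0.00483463 = 0.0188956
P(Cluster II | data) = 0.00483463 / 0.0188956 ≈ 0.256

0.256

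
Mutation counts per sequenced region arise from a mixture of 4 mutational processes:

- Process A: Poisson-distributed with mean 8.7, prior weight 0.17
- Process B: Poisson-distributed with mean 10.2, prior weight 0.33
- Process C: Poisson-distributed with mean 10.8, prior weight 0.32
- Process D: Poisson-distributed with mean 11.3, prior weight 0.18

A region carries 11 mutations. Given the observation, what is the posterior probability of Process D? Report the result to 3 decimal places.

By Bayes' theorem, P(k | x) = w_k f_k(x) / Σ_j w_j f_j(x).
Component likelihoods at x = 11 mutations:
  p_A = e^(−8.7)·8.7^11/11! = 0.0901974
  p_B = e^(−10.2)·10.2^11/11! = 0.115782
  p_C = e^(−10.8)·10.8^11/11! = 0.119159
  p_D = e^(−11.3)·11.3^11/11! = 0.118899
Weight by the priors:
  w_A·p_A = 0.17 × 0.0901974 = 0.0153336
  w_B·p_B = 0.33 × 0.115782 = 0.0382082
  w_C·p_C = 0.32 × 0.119159 = 0.0381307
  w_D·p_D = 0.18 × 0.118899 = 0.0214019
Evidence: 0.0153336 + 0.0382082 + 0.0381307 + 0.0214019 = 0.113074
P(Process D | data) ≈ 0.189

0.189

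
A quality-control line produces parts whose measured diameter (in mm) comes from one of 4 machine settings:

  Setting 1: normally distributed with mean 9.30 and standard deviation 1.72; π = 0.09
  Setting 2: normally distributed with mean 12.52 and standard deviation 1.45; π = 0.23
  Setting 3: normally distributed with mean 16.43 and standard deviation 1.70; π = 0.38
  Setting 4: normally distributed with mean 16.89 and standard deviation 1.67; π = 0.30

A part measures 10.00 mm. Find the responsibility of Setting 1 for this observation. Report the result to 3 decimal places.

The responsibility of component k is π_k f_k(x) divided by Σ_j π_j f_j(x).
Component likelihoods at x = 10.00 mm:
  L_1 = (1/(1.72·√(2π)))·exp(−(10.00−9.30)²/(2·1.72²)) = 0.231943·exp(-0.08282) = 0.213509
  L_2 = (1/(1.45·√(2π)))·exp(−(10.00−12.52)²/(2·1.45²)) = 0.275133·exp(-1.51020) = 0.0607673
  L_3 = (1/(1.70·√(2π)))·exp(−(10.00−16.43)²/(2·1.70²)) = 0.234672·exp(-7.15310) = 0.000183616
  L_4 = (1/(1.67·√(2π)))·exp(−(10.00−16.89)²/(2·1.67²)) = 0.238888·exp(-8.51090) = 4.80791e-05
Prior × likelihood for each component:
  π_1·L_1 = 0.09 × 0.213509 = 0.0192158
  π_2·L_2 = 0.23 × 0.0607673 = 0.0139765
  π_3·L_3 = 0.38 × 0.000183616 = 6.97741e-05
  π_4·L_4 = 0.30 × 4.80791e-05 = 1.44237e-05
Marginal: 0.0192158 + 0.0139765 + 6.97741e-05 + 1.44237e-05 = 0.0332764
So the posterior for Setting 1 is 0.0192158 / 0.0332764 ≈ 0.577.

0.577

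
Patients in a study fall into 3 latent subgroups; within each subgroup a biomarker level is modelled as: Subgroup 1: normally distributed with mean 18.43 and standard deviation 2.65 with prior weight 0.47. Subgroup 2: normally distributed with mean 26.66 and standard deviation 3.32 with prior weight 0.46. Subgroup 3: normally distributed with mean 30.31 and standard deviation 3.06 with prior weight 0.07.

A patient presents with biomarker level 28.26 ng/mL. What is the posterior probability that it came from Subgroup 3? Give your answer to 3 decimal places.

0.129

Apply Bayes' rule: the posterior for each component is proportional to its prior times its likelihood at x.
Normal densities:
  f_1 = 0.000154789
  f_2 = 0.106989
  f_3 = 0.104167
Prior × likelihood for each component:
  P(Z=1)·f_1 = 0.47 × 0.000154789 = 7.27508e-05
  P(Z=2)·f_2 = 0.46 × 0.106989 = 0.0492149
  P(Z=3)·f_3 = 0.07 × 0.104167 = 0.00729169
Denominator: 7.27508e-05 + 0.0492149 + 0.00729169 = 0.0565793
P(Subgroup 3 | x) = 0.00729169 / 0.0565793 ≈ 0.129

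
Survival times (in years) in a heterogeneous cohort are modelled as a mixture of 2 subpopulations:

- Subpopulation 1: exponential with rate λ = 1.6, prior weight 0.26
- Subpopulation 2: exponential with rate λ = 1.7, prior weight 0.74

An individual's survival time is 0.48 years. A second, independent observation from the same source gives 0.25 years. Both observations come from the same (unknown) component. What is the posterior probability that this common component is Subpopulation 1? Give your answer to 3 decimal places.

By Bayes' theorem, P(k | x) = w_k f_k(x) / Σ_j w_j f_j(x).
Since both observations come from the same component, the likelihood for component k is f_k(x₁)·f_k(x₂).
  L_1 = [1.6·e^(−1.6·0.48) = 1.6·e^(−0.7680) = 0.742304] × [1.07251] = 0.79613
  L_2 = [1.7·e^(−1.7·0.48) = 1.7·e^(−0.8160) = 0.751735] × [1.11141] = 0.835484
Prior × likelihood for each component:
  w_1·L_1 = 0.26 × 0.79613 = 0.206994
  w_2·L_2 = 0.74 × 0.835484 = 0.618259
Denominator: 0.206994 + 0.618259 = 0.825252
P(Subpopulation 1 | x₁, x₂) = 0.206994 / 0.825252 ≈ 0.251

0.251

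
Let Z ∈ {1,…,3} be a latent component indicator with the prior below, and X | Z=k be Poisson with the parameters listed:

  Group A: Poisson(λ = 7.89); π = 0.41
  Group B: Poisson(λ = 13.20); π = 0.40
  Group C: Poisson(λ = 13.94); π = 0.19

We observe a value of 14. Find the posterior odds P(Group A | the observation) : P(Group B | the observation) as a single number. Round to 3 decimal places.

The posterior odds equal the prior odds times the likelihood ratio: (π_i/π_j)·(f_i(x)/f_j(x)).
Evaluate each component's likelihood at the observed value:
  L_A = 0.0155627
  L_B = 0.1035
  L_C = 0.105975
Odds = (0.41/0.40) × (0.0155627/0.1035) = 1.025 × 0.150365 ≈ 0.154

0.154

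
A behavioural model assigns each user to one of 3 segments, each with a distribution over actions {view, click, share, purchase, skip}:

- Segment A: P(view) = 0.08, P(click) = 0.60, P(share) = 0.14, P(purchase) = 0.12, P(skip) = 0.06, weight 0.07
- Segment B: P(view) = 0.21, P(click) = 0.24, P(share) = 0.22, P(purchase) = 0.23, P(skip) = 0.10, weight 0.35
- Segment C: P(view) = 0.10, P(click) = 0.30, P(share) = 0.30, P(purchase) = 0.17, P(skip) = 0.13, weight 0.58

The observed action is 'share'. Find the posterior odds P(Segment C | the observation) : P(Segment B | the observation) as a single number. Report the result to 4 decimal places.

2.2597

Only the two components matter; the odds are (π_i f_i(x)) / (π_j f_j(x)).
Categorical probabilities:
  f_A = P(share | comp) = 0.14
  f_B = P(share | comp) = 0.22
  f_C = P(share | comp) = 0.30
Posterior odds = (π_C·f_C) / (π_B·f_B) = (0.58·0.3) / (0.35·0.22) = 0.174 / 0.077 ≈ 2.2597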